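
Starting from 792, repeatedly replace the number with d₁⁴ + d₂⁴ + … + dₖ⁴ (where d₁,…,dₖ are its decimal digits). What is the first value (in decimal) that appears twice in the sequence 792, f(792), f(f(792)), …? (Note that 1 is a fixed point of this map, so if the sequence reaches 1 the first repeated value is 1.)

792 → 7⁴ + 9⁴ + 2⁴ = 2401 + 6561 + 16 = 8978
8978 → 8⁴ + 9⁴ + 7⁴ + 8⁴ = 4096 + 6561 + 2401 + 4096 = 17154
17154 → 1⁴ + 7⁴ + 1⁴ + 5⁴ + 4⁴ = 1 + 2401 + 1 + 625 + 256 = 3284
3284 → 3⁴ + 2⁴ + 8⁴ + 4⁴ = 81 + 16 + 4096 + 256 = 4449
4449 → 4⁴ + 4⁴ + 4⁴ + 9⁴ = 256 + 256 + 256 + 6561 = 7329
7329 → 7⁴ + 3⁴ + 2⁴ + 9⁴ = 2401 + 81 + 16 + 6561 = 9059
9059 → 9⁴ + 0⁴ + 5⁴ + 9⁴ = 6561 + 0 + 625 + 6561 = 13747
13747 → 1⁴ + 3⁴ + 7⁴ + 4⁴ + 7⁴ = 1 + 81 + 2401 + 256 + 2401 = 5140
5140 → 5⁴ + 1⁴ + 4⁴ + 0⁴ = 625 + 1 + 256 + 0 = 882
882 → 8⁴ + 8⁴ + 2⁴ = 4096 + 4096 + 16 = 8208
8208 → 8⁴ + 2⁴ + 0⁴ + 8⁴ = 4096 + 16 + 0 + 4096 = 8208  — 8208 already appeared earlier.

8208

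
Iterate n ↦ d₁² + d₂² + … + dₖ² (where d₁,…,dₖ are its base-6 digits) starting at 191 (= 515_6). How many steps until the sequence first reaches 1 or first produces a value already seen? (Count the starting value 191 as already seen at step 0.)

191 = (5,1,5)_6 → 5² + 1² + 5² = 51
51 = (1,2,3)_6 → 1² + 2² + 3² = 14
14 = (2,2)_6 → 2² + 2² = 8
8 = (1,2)_6 → 1² + 2² = 5
5 = (5)_6 → 5² = 25
25 = (4,1)_6 → 4² + 1² = 17
17 = (2,5)_6 → 2² + 5² = 29
29 = (4,5)_6 → 4² + 5² = 41
41 = (1,0,5)_6 → 1² + 0² + 5² = 26
26 = (4,2)_6 → 4² + 2² = 20
20 = (3,2)_6 → 3² + 2² = 13
13 = (2,1)_6 → 2² + 1² = 5  — 5 repeats.
That took 12 steps.

12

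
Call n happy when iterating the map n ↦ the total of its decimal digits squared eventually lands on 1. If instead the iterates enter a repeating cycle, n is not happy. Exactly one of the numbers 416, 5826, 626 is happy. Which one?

5826

416: 416 → 53 → 34 → 25 → 29 → 85 → 89 → 145 → 42 → 20 → 4 → 16 → 37 → 58 → 89  — repeats 89 (not happy)
5826: 5826 → 129 → 86 → 100 → 1  — reaches 1 (happy)
626: 626 → 76 → 85 → 89 → 145 → 42 → 20 → 4 → 16 → 37 → 58 → 89  — repeats 89 (not happy)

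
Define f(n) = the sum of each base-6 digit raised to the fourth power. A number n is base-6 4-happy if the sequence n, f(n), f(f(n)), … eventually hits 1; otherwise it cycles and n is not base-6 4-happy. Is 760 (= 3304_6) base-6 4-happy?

760 = (3,3,0,4)_6 → 418
418 = (1,5,3,4)_6 → 963
963 = (4,2,4,3)_6 → 609
609 = (2,4,5,3)_6 → 978
978 = (4,3,1,0)_6 → 338
338 = (1,3,2,2)_6 → 114
114 = (3,1,0)_6 → 82
82 = (2,1,4)_6 → 273
273 = (1,1,3,3)_6 → 164
164 = (4,3,2)_6 → 353
353 = (1,3,4,5)_6 → 963  — 963 already seen; the sequence cycles without reaching 1.

not base-6 4-happy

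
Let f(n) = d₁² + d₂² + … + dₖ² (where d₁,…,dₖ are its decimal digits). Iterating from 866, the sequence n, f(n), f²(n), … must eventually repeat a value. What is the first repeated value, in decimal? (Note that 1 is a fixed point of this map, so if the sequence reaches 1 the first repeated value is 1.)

89

866 → 136
136 → 46
46 → 52
52 → 29
29 → 85
85 → 89
89 → 145
145 → 42
42 → 20
20 → 4
4 → 16
16 → 37
37 → 58
58 → 89  — 89 already appeared earlier.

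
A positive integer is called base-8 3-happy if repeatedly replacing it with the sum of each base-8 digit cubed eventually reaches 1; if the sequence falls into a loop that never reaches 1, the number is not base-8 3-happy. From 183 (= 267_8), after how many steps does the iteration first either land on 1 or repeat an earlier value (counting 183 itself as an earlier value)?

10

183 = (2,6,7)_8 → 2³ + 6³ + 7³ = 567
567 = (1,0,6,7)_8 → 1³ + 0³ + 6³ + 7³ = 560
560 = (1,0,6,0)_8 → 1³ + 0³ + 6³ + 0³ = 217
217 = (3,3,1)_8 → 3³ + 3³ + 1³ = 55
55 = (6,7)_8 → 6³ + 7³ = 559
559 = (1,0,5,7)_8 → 1³ + 0³ + 5³ + 7³ = 469
469 = (7,2,5)_8 → 7³ + 2³ + 5³ = 476
476 = (7,3,4)_8 → 7³ + 3³ + 4³ = 434
434 = (6,6,2)_8 → 6³ + 6³ + 2³ = 440
440 = (6,7,0)_8 → 6³ + 7³ + 0³ = 559  — 559 repeats.
That took 10 steps.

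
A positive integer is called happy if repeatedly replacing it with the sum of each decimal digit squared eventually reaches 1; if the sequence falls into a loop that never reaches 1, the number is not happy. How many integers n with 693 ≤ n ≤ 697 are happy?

1

693: 693 → 126 → 41 → 17 → 50 → 25 → 29 → 85 → 89 → 145 → 42 → 20 → 4 → 16 → 37 → 58 → 89  (repeats 89)
694: 694 → 133 → 19 → 82 → 68 → 100 → 1  (reaches 1)
695: 695 → 142 → 21 → 5 → 25 → 29 → 85 → 89 → 145 → 42 → 20 → 4 → 16 → 37 → 58 → 89  (repeats 89)
696: 696 → 153 → 35 → 34 → 25 → 29 → 85 → 89 → 145 → 42 → 20 → 4 → 16 → 37 → 58 → 89  (repeats 89)
697: 697 → 166 → 73 → 58 → 89 → 145 → 42 → 20 → 4 → 16 → 37 → 58  (repeats 58)
happy: 694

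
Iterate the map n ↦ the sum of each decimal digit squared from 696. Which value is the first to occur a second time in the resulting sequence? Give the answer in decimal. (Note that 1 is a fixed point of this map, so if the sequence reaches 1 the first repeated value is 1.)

89

696 → 6² + 9² + 6² = 153
153 → 1² + 5² + 3² = 35
35 → 3² + 5² = 34
34 → 3² + 4² = 25
25 → 2² + 5² = 29
29 → 2² + 9² = 85
85 → 8² + 5² = 89
89 → 8² + 9² = 145
145 → 1² + 4² + 5² = 42
42 → 4² + 2² = 20
20 → 2² + 0² = 4
4 → 4² = 16
16 → 1² + 6² = 37
37 → 3² + 7² = 58
58 → 5² + 8² = 89  — 89 already appeared earlier.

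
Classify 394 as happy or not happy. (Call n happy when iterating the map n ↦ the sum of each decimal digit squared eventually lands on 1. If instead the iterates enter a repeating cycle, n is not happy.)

not happy

394 → 106
106 → 37
37 → 58
58 → 89
89 → 145
145 → 42
42 → 20
20 → 4
4 → 16
16 → 37  — 37 already seen; the sequence cycles without reaching 1.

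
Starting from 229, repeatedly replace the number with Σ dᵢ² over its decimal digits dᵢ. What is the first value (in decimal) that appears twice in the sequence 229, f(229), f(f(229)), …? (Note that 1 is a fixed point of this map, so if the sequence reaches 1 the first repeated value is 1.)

229 → 2² + 2² + 9² = 89
89 → 8² + 9² = 145
145 → 1² + 4² + 5² = 42
42 → 4² + 2² = 20
20 → 2² + 0² = 4
4 → 4² = 16
16 → 1² + 6² = 37
37 → 3² + 7² = 58
58 → 5² + 8² = 89  — 89 already appeared earlier.

89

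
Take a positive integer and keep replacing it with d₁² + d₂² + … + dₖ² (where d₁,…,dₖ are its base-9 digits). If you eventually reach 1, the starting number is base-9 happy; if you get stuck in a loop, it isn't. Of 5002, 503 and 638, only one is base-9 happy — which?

5002: 5002 → 170 → 68 → 74 → 68  — repeats 68 (not base-9 happy)
503: 503 → 101 → 9 → 1  — reaches 1 (base-9 happy)
638: 638 → 162 → 4 → 16 → 50 → 50  — repeats 50 (not base-9 happy)

503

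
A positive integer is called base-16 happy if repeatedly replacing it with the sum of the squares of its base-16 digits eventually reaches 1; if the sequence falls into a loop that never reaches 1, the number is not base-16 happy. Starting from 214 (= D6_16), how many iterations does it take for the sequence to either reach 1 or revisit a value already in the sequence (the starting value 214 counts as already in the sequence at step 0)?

214 = (13,6)_16 → 13² + 6² = 205
205 = (12,13)_16 → 12² + 13² = 313
313 = (1,3,9)_16 → 1² + 3² + 9² = 91
91 = (5,11)_16 → 5² + 11² = 146
146 = (9,2)_16 → 9² + 2² = 85
85 = (5,5)_16 → 5² + 5² = 50
50 = (3,2)_16 → 3² + 2² = 13
13 = (13)_16 → 13² = 169
169 = (10,9)_16 → 10² + 9² = 181
181 = (11,5)_16 → 11² + 5² = 146  — 146 repeats.
That took 10 steps.

10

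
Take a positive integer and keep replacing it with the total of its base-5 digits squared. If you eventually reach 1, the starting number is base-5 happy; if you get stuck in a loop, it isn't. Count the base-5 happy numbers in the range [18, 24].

2

18: 18 → 18  — not base-5 happy
19: 19 → 25 → 1  — base-5 happy
20: 20 → 16 → 10 → 4 → 16  — not base-5 happy
21: 21 → 17 → 13 → 13  — not base-5 happy
22: 22 → 20 → 16 → 10 → 4 → 16  — not base-5 happy
23: 23 → 25 → 1  — base-5 happy
24: 24 → 32 → 6 → 2 → 4 → 16 → 10 → 4  — not base-5 happy
base-5 happy: 19, 23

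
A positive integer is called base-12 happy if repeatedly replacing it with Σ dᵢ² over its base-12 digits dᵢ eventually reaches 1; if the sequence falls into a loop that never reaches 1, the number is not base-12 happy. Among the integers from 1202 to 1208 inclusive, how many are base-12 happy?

1

1202: 1202 → 84 → 49 → 17 → 26 → 8 → 64 → 41 → 34 → 104 → 128 → 164 → 66 → 61 → 26  — not base-12 happy
1203: 1203 → 89 → 74 → 40 → 25 → 5 → 25  — not base-12 happy
1204: 1204 → 96 → 64 → 41 → 34 → 104 → 128 → 164 → 66 → 61 → 26 → 8 → 64  — not base-12 happy
1205: 1205 → 105 → 145 → 2 → 4 → 16 → 17 → 26 → 8 → 64 → 41 → 34 → 104 → 128 → 164 → 66 → 61 → 26  — not base-12 happy
1206: 1206 → 116 → 145 → 2 → 4 → 16 → 17 → 26 → 8 → 64 → 41 → 34 → 104 → 128 → 164 → 66 → 61 → 26  — not base-12 happy
1207: 1207 → 129 → 181 → 11 → 121 → 101 → 89 → 74 → 40 → 25 → 5 → 25  — not base-12 happy
1208: 1208 → 144 → 1  — base-12 happy
base-12 happy: 1208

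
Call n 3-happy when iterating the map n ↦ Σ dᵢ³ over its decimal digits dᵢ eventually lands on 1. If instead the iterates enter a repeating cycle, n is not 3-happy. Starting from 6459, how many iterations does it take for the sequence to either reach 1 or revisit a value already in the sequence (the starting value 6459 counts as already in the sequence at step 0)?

6459 → 6³ + 4³ + 5³ + 9³ = 1134
1134 → 1³ + 1³ + 3³ + 4³ = 93
93 → 9³ + 3³ = 756
756 → 7³ + 5³ + 6³ = 684
684 → 6³ + 8³ + 4³ = 792
792 → 7³ + 9³ + 2³ = 1080
1080 → 1³ + 0³ + 8³ + 0³ = 513
513 → 5³ + 1³ + 3³ = 153
153 → 1³ + 5³ + 3³ = 153  — 153 repeats.
That took 9 steps.

9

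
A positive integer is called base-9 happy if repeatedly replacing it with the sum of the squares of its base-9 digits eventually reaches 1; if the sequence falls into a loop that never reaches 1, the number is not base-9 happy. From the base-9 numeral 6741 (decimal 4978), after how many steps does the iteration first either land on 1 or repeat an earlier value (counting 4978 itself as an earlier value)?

4978 = (6,7,4,1)_9 → 6² + 7² + 4² + 1² = 102
102 = (1,2,3)_9 → 1² + 2² + 3² = 14
14 = (1,5)_9 → 1² + 5² = 26
26 = (2,8)_9 → 2² + 8² = 68
68 = (7,5)_9 → 7² + 5² = 74
74 = (8,2)_9 → 8² + 2² = 68  — 68 repeats.
That took 6 steps.

6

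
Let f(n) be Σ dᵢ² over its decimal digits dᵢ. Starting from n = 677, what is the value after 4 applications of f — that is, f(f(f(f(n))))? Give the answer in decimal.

16

677 → 6² + 7² + 7² = 36 + 49 + 49 = 134
134 → 1² + 3² + 4² = 1 + 9 + 16 = 26
26 → 2² + 6² = 4 + 36 = 40
40 → 4² + 0² = 16 + 0 = 16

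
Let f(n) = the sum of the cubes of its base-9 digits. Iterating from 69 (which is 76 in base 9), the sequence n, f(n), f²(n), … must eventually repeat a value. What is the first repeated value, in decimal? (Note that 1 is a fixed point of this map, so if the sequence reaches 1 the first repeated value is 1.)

1

69 = (7,6)_9 → 7³ + 6³ = 343 + 216 = 559
559 = (6,8,1)_9 → 6³ + 8³ + 1³ = 216 + 512 + 1 = 729
729 = (1,0,0,0)_9 → 1³ + 0³ + 0³ + 0³ = 1 + 0 + 0 + 0 = 1  — reached the fixed point 1.
1 → 1, so 1 is the first repeated value.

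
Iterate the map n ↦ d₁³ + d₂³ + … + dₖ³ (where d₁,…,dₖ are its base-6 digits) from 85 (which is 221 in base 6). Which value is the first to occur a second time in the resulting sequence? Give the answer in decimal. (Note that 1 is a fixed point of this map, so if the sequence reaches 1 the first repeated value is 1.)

1

85 = (2,2,1)_6 → 2³ + 2³ + 1³ = 8 + 8 + 1 = 17
17 = (2,5)_6 → 2³ + 5³ = 8 + 125 = 133
133 = (3,4,1)_6 → 3³ + 4³ + 1³ = 27 + 64 + 1 = 92
92 = (2,3,2)_6 → 2³ + 3³ + 2³ = 8 + 27 + 8 = 43
43 = (1,1,1)_6 → 1³ + 1³ + 1³ = 1 + 1 + 1 = 3
3 = (3)_6 → 3³ = 27
27 = (4,3)_6 → 4³ + 3³ = 64 + 27 = 91
91 = (2,3,1)_6 → 2³ + 3³ + 1³ = 8 + 27 + 1 = 36
36 = (1,0,0)_6 → 1³ + 0³ + 0³ = 1 + 0 + 0 = 1  — reached the fixed point 1.
1 → 1, so 1 is the first repeated value.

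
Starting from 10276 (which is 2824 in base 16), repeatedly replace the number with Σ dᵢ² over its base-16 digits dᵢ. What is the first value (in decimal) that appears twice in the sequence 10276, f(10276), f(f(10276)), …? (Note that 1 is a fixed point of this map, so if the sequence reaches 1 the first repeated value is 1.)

10276 = (2,8,2,4)_16 → 88
88 = (5,8)_16 → 89
89 = (5,9)_16 → 106
106 = (6,10)_16 → 136
136 = (8,8)_16 → 128
128 = (8,0)_16 → 64
64 = (4,0)_16 → 16
16 = (1,0)_16 → 1  — reached the fixed point 1.
1 → 1, so 1 is the first repeated value.

1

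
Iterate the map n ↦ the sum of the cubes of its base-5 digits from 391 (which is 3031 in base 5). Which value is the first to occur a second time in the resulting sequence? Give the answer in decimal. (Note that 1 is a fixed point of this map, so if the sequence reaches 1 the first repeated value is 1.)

391 = (3,0,3,1)_5 → 3³ + 0³ + 3³ + 1³ = 27 + 0 + 27 + 1 = 55
55 = (2,1,0)_5 → 2³ + 1³ + 0³ = 8 + 1 + 0 = 9
9 = (1,4)_5 → 1³ + 4³ = 1 + 64 = 65
65 = (2,3,0)_5 → 2³ + 3³ + 0³ = 8 + 27 + 0 = 35
35 = (1,2,0)_5 → 1³ + 2³ + 0³ = 1 + 8 + 0 = 9  — 9 already appeared earlier.

9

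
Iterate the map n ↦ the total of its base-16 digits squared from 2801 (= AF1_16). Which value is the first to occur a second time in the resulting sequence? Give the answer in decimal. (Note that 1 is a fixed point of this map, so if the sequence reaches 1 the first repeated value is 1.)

1

2801 = (10,15,1)_16 → 10² + 15² + 1² = 100 + 225 + 1 = 326
326 = (1,4,6)_16 → 1² + 4² + 6² = 1 + 16 + 36 = 53
53 = (3,5)_16 → 3² + 5² = 9 + 25 = 34
34 = (2,2)_16 → 2² + 2² = 4 + 4 = 8
8 = (8)_16 → 8² = 64
64 = (4,0)_16 → 4² + 0² = 16 + 0 = 16
16 = (1,0)_16 → 1² + 0² = 1 + 0 = 1  — reached the fixed point 1.
1 → 1, so 1 is the first repeated value.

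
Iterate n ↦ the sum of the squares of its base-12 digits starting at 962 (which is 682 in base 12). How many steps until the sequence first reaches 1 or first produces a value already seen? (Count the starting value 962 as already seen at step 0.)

962 = (6,8,2)_12 → 6² + 8² + 2² = 104
104 = (8,8)_12 → 8² + 8² = 128
128 = (10,8)_12 → 10² + 8² = 164
164 = (1,1,8)_12 → 1² + 1² + 8² = 66
66 = (5,6)_12 → 5² + 6² = 61
61 = (5,1)_12 → 5² + 1² = 26
26 = (2,2)_12 → 2² + 2² = 8
8 = (8)_12 → 8² = 64
64 = (5,4)_12 → 5² + 4² = 41
41 = (3,5)_12 → 3² + 5² = 34
34 = (2,10)_12 → 2² + 10² = 104  — 104 repeats.
That took 11 steps.

11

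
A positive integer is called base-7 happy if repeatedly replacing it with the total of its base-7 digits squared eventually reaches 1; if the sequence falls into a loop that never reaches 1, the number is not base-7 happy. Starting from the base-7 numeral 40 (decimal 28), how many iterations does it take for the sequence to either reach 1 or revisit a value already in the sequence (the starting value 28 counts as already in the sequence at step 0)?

5

28 = (4,0)_7 → 4² + 0² = 16 + 0 = 16
16 = (2,2)_7 → 2² + 2² = 4 + 4 = 8
8 = (1,1)_7 → 1² + 1² = 1 + 1 = 2
2 = (2)_7 → 2² = 4
4 = (4)_7 → 4² = 16  — 16 repeats.
That took 5 steps.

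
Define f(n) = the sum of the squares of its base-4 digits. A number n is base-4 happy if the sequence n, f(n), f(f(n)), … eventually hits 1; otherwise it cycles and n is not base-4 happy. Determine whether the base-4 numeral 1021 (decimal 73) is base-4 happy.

base-4 happy

73 = (1,0,2,1)_4 → 1² + 0² + 2² + 1² = 6
6 = (1,2)_4 → 1² + 2² = 5
5 = (1,1)_4 → 1² + 1² = 2
2 = (2)_4 → 2² = 4
4 = (1,0)_4 → 1² + 0² = 1  — reached 1.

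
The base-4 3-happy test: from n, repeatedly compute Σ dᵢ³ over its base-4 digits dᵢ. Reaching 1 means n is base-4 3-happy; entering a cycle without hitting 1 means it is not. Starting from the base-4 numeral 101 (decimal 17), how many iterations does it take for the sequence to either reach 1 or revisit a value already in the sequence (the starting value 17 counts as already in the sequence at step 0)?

17 = (1,0,1)_4 → 2
2 = (2)_4 → 8
8 = (2,0)_4 → 8  — 8 repeats.
That took 3 steps.

3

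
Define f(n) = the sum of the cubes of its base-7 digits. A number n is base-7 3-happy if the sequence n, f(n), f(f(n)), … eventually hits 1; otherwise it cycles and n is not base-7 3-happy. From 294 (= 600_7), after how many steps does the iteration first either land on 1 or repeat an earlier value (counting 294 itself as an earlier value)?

7

294 = (6,0,0)_7 → 6³ + 0³ + 0³ = 216
216 = (4,2,6)_7 → 4³ + 2³ + 6³ = 288
288 = (5,6,1)_7 → 5³ + 6³ + 1³ = 342
342 = (6,6,6)_7 → 6³ + 6³ + 6³ = 648
648 = (1,6,1,4)_7 → 1³ + 6³ + 1³ + 4³ = 282
282 = (5,5,2)_7 → 5³ + 5³ + 2³ = 258
258 = (5,1,6)_7 → 5³ + 1³ + 6³ = 342  — 342 repeats.
That took 7 steps.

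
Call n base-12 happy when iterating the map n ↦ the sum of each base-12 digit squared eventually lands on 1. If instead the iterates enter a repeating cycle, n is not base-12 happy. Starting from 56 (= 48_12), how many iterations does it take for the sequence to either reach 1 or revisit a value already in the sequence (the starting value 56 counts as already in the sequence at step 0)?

56 = (4,8)_12 → 4² + 8² = 80
80 = (6,8)_12 → 6² + 8² = 100
100 = (8,4)_12 → 8² + 4² = 80  — 80 repeats.
That took 3 steps.

3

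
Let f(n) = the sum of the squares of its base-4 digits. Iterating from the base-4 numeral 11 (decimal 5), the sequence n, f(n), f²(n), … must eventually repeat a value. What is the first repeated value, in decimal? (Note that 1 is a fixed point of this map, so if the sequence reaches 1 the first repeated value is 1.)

5 = (1,1)_4 → 2
2 = (2)_4 → 4
4 = (1,0)_4 → 1  — reached the fixed point 1.
1 → 1, so 1 is the first repeated value.

1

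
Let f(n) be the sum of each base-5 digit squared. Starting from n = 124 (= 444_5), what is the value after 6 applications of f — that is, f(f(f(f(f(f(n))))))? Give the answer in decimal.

124 = (4,4,4)_5 → 48
48 = (1,4,3)_5 → 26
26 = (1,0,1)_5 → 2
2 = (2)_5 → 4
4 = (4)_5 → 16
16 = (3,1)_5 → 10

10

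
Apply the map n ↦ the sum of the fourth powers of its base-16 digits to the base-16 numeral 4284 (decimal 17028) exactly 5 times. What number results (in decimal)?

16

17028 = (4,2,8,4)_16 → 4624
4624 = (1,2,1,0)_16 → 18
18 = (1,2)_16 → 17
17 = (1,1)_16 → 2
2 = (2)_16 → 16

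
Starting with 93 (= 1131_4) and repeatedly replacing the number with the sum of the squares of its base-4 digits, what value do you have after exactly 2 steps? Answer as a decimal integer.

93 = (1,1,3,1)_4 → 1² + 1² + 3² + 1² = 1 + 1 + 9 + 1 = 12
12 = (3,0)_4 → 3² + 0² = 9 + 0 = 9

9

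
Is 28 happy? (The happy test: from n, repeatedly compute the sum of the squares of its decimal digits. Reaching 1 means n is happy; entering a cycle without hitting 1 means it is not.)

28 → 2² + 8² = 4 + 64 = 68
68 → 6² + 8² = 36 + 64 = 100
100 → 1² + 0² + 0² = 1 + 0 + 0 = 1  — reached 1.

happy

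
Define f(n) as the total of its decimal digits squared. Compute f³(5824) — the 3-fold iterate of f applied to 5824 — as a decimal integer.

5824 → 5² + 8² + 2² + 4² = 25 + 64 + 4 + 16 = 109
109 → 1² + 0² + 9² = 1 + 0 + 81 = 82
82 → 8² + 2² = 64 + 4 = 68

68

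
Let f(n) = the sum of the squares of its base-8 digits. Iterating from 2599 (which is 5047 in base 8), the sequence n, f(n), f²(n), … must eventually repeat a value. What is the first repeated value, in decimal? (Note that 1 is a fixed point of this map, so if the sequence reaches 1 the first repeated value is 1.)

2599 = (5,0,4,7)_8 → 5² + 0² + 4² + 7² = 25 + 0 + 16 + 49 = 90
90 = (1,3,2)_8 → 1² + 3² + 2² = 1 + 9 + 4 = 14
14 = (1,6)_8 → 1² + 6² = 1 + 36 = 37
37 = (4,5)_8 → 4² + 5² = 16 + 25 = 41
41 = (5,1)_8 → 5² + 1² = 25 + 1 = 26
26 = (3,2)_8 → 3² + 2² = 9 + 4 = 13
13 = (1,5)_8 → 1² + 5² = 1 + 25 = 26  — 26 already appeared earlier.

26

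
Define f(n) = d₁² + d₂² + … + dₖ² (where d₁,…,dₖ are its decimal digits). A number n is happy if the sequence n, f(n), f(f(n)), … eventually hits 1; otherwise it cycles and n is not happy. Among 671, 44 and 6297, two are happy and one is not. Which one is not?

671: 671 → 86 → 100 → 1  — reaches 1 (happy)
44: 44 → 32 → 13 → 10 → 1  — reaches 1 (happy)
6297: 6297 → 170 → 50 → 25 → 29 → 85 → 89 → 145 → 42 → 20 → 4 → 16 → 37 → 58 → 89  — repeats 89 (not happy)

6297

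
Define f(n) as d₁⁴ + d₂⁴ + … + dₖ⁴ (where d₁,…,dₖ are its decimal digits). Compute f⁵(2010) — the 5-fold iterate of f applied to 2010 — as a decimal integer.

2010 → 2⁴ + 0⁴ + 1⁴ + 0⁴ = 16 + 0 + 1 + 0 = 17
17 → 1⁴ + 7⁴ = 1 + 2401 = 2402
2402 → 2⁴ + 4⁴ + 0⁴ + 2⁴ = 16 + 256 + 0 + 16 = 288
288 → 2⁴ + 8⁴ + 8⁴ = 16 + 4096 + 4096 = 8208
8208 → 8⁴ + 2⁴ + 0⁴ + 8⁴ = 4096 + 16 + 0 + 4096 = 8208

8208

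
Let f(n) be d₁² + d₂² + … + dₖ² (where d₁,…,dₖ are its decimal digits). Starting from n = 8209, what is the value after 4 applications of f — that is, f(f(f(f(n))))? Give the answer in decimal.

42

8209 → 149
149 → 98
98 → 145
145 → 42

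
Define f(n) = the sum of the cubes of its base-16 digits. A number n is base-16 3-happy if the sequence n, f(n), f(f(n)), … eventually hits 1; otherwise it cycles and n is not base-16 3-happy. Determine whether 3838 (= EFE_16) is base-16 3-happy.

3838 = (14,15,14)_16 → 14³ + 15³ + 14³ = 2744 + 3375 + 2744 = 8863
8863 = (2,2,9,15)_16 → 2³ + 2³ + 9³ + 15³ = 8 + 8 + 729 + 3375 = 4120
4120 = (1,0,1,8)_16 → 1³ + 0³ + 1³ + 8³ = 1 + 0 + 1 + 512 = 514
514 = (2,0,2)_16 → 2³ + 0³ + 2³ = 8 + 0 + 8 = 16
16 = (1,0)_16 → 1³ + 0³ = 1 + 0 = 1  — reached 1.

base-16 3-happy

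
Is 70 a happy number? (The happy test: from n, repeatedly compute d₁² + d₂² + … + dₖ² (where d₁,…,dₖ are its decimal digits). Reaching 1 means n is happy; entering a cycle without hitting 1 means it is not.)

happy

70 → 7² + 0² = 49
49 → 4² + 9² = 97
97 → 9² + 7² = 130
130 → 1² + 3² + 0² = 10
10 → 1² + 0² = 1  — reached 1.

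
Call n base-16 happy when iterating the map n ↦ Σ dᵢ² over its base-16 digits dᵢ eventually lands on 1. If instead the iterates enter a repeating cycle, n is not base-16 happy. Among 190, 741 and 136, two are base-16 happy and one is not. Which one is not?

190: 190 → 317 → 179 → 130 → 68 → 32 → 4 → 16 → 1  — reaches 1 (base-16 happy)
741: 741 → 225 → 197 → 169 → 181 → 146 → 85 → 50 → 13 → 169  — repeats 169 (not base-16 happy)
136: 136 → 128 → 64 → 16 → 1  — reaches 1 (base-16 happy)

741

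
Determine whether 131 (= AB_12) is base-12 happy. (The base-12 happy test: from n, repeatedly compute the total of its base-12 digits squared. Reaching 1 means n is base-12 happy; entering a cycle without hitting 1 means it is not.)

not base-12 happy

131 = (10,11)_12 → 10² + 11² = 100 + 121 = 221
221 = (1,6,5)_12 → 1² + 6² + 5² = 1 + 36 + 25 = 62
62 = (5,2)_12 → 5² + 2² = 25 + 4 = 29
29 = (2,5)_12 → 2² + 5² = 4 + 25 = 29  — 29 already seen; the sequence cycles without reaching 1.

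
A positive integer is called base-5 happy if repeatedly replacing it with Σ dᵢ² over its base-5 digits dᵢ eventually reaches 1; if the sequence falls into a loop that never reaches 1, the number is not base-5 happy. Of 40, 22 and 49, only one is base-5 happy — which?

40: 40 → 10 → 4 → 16 → 10  — repeats 10 (not base-5 happy)
22: 22 → 20 → 16 → 10 → 4 → 16  — repeats 16 (not base-5 happy)
49: 49 → 33 → 11 → 5 → 1  — reaches 1 (base-5 happy)

49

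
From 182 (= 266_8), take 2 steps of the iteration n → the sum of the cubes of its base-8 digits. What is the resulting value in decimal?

182 = (2,6,6)_8 → 440
440 = (6,7,0)_8 → 559

559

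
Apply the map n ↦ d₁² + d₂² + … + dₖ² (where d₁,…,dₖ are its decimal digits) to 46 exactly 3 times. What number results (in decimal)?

46 → 4² + 6² = 52
52 → 5² + 2² = 29
29 → 2² + 9² = 85

85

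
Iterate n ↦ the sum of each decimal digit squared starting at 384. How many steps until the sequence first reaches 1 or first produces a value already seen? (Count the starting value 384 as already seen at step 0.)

9

384 → 3² + 8² + 4² = 9 + 64 + 16 = 89
89 → 8² + 9² = 64 + 81 = 145
145 → 1² + 4² + 5² = 1 + 16 + 25 = 42
42 → 4² + 2² = 16 + 4 = 20
20 → 2² + 0² = 4 + 0 = 4
4 → 4² = 16
16 → 1² + 6² = 1 + 36 = 37
37 → 3² + 7² = 9 + 49 = 58
58 → 5² + 8² = 25 + 64 = 89  — 89 repeats.
That took 9 steps.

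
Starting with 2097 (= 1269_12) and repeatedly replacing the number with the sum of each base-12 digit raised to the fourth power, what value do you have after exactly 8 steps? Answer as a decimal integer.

6659

2097 = (1,2,6,9)_12 → 7874
7874 = (4,6,8,2)_12 → 5664
5664 = (3,3,4,0)_12 → 418
418 = (2,10,10)_12 → 20016
20016 = (11,7,0,0)_12 → 17042
17042 = (9,10,4,2)_12 → 16833
16833 = (9,8,10,9)_12 → 27218
27218 = (1,3,9,0,2)_12 → 6659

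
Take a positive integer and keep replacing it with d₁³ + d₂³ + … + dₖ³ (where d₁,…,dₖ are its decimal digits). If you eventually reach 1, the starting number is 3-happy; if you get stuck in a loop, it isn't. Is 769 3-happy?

not 3-happy

769 → 7³ + 6³ + 9³ = 343 + 216 + 729 = 1288
1288 → 1³ + 2³ + 8³ + 8³ = 1 + 8 + 512 + 512 = 1033
1033 → 1³ + 0³ + 3³ + 3³ = 1 + 0 + 27 + 27 = 55
55 → 5³ + 5³ = 125 + 125 = 250
250 → 2³ + 5³ + 0³ = 8 + 125 + 0 = 133
133 → 1³ + 3³ + 3³ = 1 + 27 + 27 = 55  — 55 already seen; the sequence cycles without reaching 1.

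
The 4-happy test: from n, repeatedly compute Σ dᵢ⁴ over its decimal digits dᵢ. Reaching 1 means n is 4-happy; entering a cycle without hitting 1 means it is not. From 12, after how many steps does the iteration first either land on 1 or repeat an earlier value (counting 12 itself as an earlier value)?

5

12 → 17
17 → 2402
2402 → 288
288 → 8208
8208 → 8208  — 8208 repeats.
That took 5 steps.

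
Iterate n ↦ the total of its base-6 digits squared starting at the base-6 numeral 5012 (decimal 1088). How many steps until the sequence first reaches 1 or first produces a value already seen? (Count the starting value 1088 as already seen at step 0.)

10

1088 = (5,0,1,2)_6 → 5² + 0² + 1² + 2² = 25 + 0 + 1 + 4 = 30
30 = (5,0)_6 → 5² + 0² = 25 + 0 = 25
25 = (4,1)_6 → 4² + 1² = 16 + 1 = 17
17 = (2,5)_6 → 2² + 5² = 4 + 25 = 29
29 = (4,5)_6 → 4² + 5² = 16 + 25 = 41
41 = (1,0,5)_6 → 1² + 0² + 5² = 1 + 0 + 25 = 26
26 = (4,2)_6 → 4² + 2² = 16 + 4 = 20
20 = (3,2)_6 → 3² + 2² = 9 + 4 = 13
13 = (2,1)_6 → 2² + 1² = 4 + 1 = 5
5 = (5)_6 → 5² = 25  — 25 repeats.
That took 10 steps.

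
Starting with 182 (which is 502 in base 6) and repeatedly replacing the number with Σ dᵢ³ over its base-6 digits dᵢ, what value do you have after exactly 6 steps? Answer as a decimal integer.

182 = (5,0,2)_6 → 5³ + 0³ + 2³ = 133
133 = (3,4,1)_6 → 3³ + 4³ + 1³ = 92
92 = (2,3,2)_6 → 2³ + 3³ + 2³ = 43
43 = (1,1,1)_6 → 1³ + 1³ + 1³ = 3
3 = (3)_6 → 3³ = 27
27 = (4,3)_6 → 4³ + 3³ = 91

91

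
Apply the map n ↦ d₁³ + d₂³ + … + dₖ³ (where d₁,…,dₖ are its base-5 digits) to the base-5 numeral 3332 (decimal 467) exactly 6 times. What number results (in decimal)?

9

467 = (3,3,3,2)_5 → 89
89 = (3,2,4)_5 → 99
99 = (3,4,4)_5 → 155
155 = (1,1,1,0)_5 → 3
3 = (3)_5 → 27
27 = (1,0,2)_5 → 9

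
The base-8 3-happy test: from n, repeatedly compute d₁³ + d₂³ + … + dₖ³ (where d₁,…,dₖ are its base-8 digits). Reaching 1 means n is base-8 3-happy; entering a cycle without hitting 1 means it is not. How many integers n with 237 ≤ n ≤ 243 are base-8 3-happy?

237: 237 → 277 → 197 → 152 → 35 → 91 → 55 → 559 → 469 → 476 → 434 → 440 → 559  (repeats 559)
238: 238 → 368 → 341 → 258 → 72 → 2 → 8 → 1  (reaches 1)
239: 239 → 495 → 811 → 217 → 55 → 559 → 469 → 476 → 434 → 440 → 559  (repeats 559)
240: 240 → 243 → 270 → 281 → 92 → 92  (repeats 92)
241: 241 → 244 → 307 → 307  (repeats 307)
242: 242 → 251 → 397 → 342 → 349 → 277 → 197 → 152 → 35 → 91 → 55 → 559 → 469 → 476 → 434 → 440 → 559  (repeats 559)
243: 243 → 270 → 281 → 92 → 92  (repeats 92)
base-8 3-happy: 238

1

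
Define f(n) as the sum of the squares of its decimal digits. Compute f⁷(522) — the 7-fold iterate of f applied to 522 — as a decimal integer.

89

522 → 5² + 2² + 2² = 25 + 4 + 4 = 33
33 → 3² + 3² = 9 + 9 = 18
18 → 1² + 8² = 1 + 64 = 65
65 → 6² + 5² = 36 + 25 = 61
61 → 6² + 1² = 36 + 1 = 37
37 → 3² + 7² = 9 + 49 = 58
58 → 5² + 8² = 25 + 64 = 89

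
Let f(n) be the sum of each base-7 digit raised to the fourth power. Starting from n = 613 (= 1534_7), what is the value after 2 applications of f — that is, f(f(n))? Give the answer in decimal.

1153

613 = (1,5,3,4)_7 → 1⁴ + 5⁴ + 3⁴ + 4⁴ = 963
963 = (2,5,4,4)_7 → 2⁴ + 5⁴ + 4⁴ + 4⁴ = 1153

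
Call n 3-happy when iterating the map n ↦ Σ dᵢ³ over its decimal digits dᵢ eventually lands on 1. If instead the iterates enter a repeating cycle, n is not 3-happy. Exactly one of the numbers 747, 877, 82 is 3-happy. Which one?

877

747: 747 → 750 → 468 → 792 → 1080 → 513 → 153 → 153  — repeats 153 (not 3-happy)
877: 877 → 1198 → 1243 → 100 → 1  — reaches 1 (3-happy)
82: 82 → 520 → 133 → 55 → 250 → 133  — repeats 133 (not 3-happy)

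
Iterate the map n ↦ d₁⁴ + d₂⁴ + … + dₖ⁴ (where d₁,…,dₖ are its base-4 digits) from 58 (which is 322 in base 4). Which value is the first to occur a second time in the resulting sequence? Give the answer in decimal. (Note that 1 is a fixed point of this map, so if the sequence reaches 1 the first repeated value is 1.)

83

58 = (3,2,2)_4 → 3⁴ + 2⁴ + 2⁴ = 113
113 = (1,3,0,1)_4 → 1⁴ + 3⁴ + 0⁴ + 1⁴ = 83
83 = (1,1,0,3)_4 → 1⁴ + 1⁴ + 0⁴ + 3⁴ = 83  — 83 already appeared earlier.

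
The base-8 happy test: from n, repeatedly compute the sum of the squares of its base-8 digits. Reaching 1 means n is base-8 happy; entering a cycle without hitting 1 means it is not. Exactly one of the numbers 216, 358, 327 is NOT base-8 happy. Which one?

216: 216 → 18 → 8 → 1  — reaches 1 (base-8 happy)
358: 358 → 77 → 27 → 18 → 8 → 1  — reaches 1 (base-8 happy)
327: 327 → 74 → 6 → 36 → 32 → 16 → 4 → 16  — repeats 16 (not base-8 happy)

327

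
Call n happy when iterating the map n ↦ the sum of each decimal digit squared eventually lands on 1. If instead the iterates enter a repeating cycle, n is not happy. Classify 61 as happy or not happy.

not happy

61 → 37
37 → 58
58 → 89
89 → 145
145 → 42
42 → 20
20 → 4
4 → 16
16 → 37  — 37 already seen; the sequence cycles without reaching 1.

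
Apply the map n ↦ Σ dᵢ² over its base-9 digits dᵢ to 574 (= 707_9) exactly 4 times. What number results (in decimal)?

574 = (7,0,7)_9 → 98
98 = (1,1,8)_9 → 66
66 = (7,3)_9 → 58
58 = (6,4)_9 → 52

52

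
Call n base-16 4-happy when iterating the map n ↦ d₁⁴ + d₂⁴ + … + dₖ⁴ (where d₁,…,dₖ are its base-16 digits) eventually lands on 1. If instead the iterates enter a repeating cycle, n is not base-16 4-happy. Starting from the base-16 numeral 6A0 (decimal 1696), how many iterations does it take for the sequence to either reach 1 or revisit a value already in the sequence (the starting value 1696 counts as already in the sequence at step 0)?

8

1696 = (6,10,0)_16 → 6⁴ + 10⁴ + 0⁴ = 11296
11296 = (2,12,2,0)_16 → 2⁴ + 12⁴ + 2⁴ + 0⁴ = 20768
20768 = (5,1,2,0)_16 → 5⁴ + 1⁴ + 2⁴ + 0⁴ = 642
642 = (2,8,2)_16 → 2⁴ + 8⁴ + 2⁴ = 4128
4128 = (1,0,2,0)_16 → 1⁴ + 0⁴ + 2⁴ + 0⁴ = 17
17 = (1,1)_16 → 1⁴ + 1⁴ = 2
2 = (2)_16 → 2⁴ = 16
16 = (1,0)_16 → 1⁴ + 0⁴ = 1  — reached 1.
That took 8 steps.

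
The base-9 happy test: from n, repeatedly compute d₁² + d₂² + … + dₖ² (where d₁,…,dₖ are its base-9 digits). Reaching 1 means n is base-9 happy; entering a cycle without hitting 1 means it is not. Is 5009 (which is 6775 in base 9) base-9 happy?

base-9 happy

5009 = (6,7,7,5)_9 → 159
159 = (1,8,6)_9 → 101
101 = (1,2,2)_9 → 9
9 = (1,0)_9 → 1  — reached 1.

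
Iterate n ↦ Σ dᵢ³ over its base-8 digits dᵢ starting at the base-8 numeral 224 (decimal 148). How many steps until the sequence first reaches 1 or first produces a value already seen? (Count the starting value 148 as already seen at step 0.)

5

148 = (2,2,4)_8 → 2³ + 2³ + 4³ = 80
80 = (1,2,0)_8 → 1³ + 2³ + 0³ = 9
9 = (1,1)_8 → 1³ + 1³ = 2
2 = (2)_8 → 2³ = 8
8 = (1,0)_8 → 1³ + 0³ = 1  — reached 1.
That took 5 steps.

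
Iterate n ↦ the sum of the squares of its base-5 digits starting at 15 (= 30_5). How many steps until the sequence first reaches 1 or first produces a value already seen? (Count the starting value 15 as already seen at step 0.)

15 = (3,0)_5 → 3² + 0² = 9
9 = (1,4)_5 → 1² + 4² = 17
17 = (3,2)_5 → 3² + 2² = 13
13 = (2,3)_5 → 2² + 3² = 13  — 13 repeats.
That took 4 steps.

4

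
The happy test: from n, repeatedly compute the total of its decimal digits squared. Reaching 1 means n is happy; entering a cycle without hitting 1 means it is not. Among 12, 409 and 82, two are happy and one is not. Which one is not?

12: 12 → 5 → 25 → 29 → 85 → 89 → 145 → 42 → 20 → 4 → 16 → 37 → 58 → 89  — repeats 89 (not happy)
409: 409 → 97 → 130 → 10 → 1  — reaches 1 (happy)
82: 82 → 68 → 100 → 1  — reaches 1 (happy)

12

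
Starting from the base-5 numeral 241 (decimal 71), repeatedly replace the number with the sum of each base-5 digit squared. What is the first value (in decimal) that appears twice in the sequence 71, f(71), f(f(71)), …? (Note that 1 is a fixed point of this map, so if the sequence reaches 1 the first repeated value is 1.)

13

71 = (2,4,1)_5 → 2² + 4² + 1² = 4 + 16 + 1 = 21
21 = (4,1)_5 → 4² + 1² = 16 + 1 = 17
17 = (3,2)_5 → 3² + 2² = 9 + 4 = 13
13 = (2,3)_5 → 2² + 3² = 4 + 9 = 13  — 13 already appeared earlier.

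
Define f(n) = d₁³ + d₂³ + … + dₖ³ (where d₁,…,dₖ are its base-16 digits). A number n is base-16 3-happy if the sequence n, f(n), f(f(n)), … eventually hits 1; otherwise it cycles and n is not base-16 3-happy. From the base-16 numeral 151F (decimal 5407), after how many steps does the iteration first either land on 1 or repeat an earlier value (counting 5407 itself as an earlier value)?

5407 = (1,5,1,15)_16 → 1³ + 5³ + 1³ + 15³ = 3502
3502 = (13,10,14)_16 → 13³ + 10³ + 14³ = 5941
5941 = (1,7,3,5)_16 → 1³ + 7³ + 3³ + 5³ = 496
496 = (1,15,0)_16 → 1³ + 15³ + 0³ = 3376
3376 = (13,3,0)_16 → 13³ + 3³ + 0³ = 2224
2224 = (8,11,0)_16 → 8³ + 11³ + 0³ = 1843
1843 = (7,3,3)_16 → 7³ + 3³ + 3³ = 397
397 = (1,8,13)_16 → 1³ + 8³ + 13³ = 2710
2710 = (10,9,6)_16 → 10³ + 9³ + 6³ = 1945
1945 = (7,9,9)_16 → 7³ + 9³ + 9³ = 1801
1801 = (7,0,9)_16 → 7³ + 0³ + 9³ = 1072
1072 = (4,3,0)_16 → 4³ + 3³ + 0³ = 91
91 = (5,11)_16 → 5³ + 11³ = 1456
1456 = (5,11,0)_16 → 5³ + 11³ + 0³ = 1456  — 1456 repeats.
That took 14 steps.

14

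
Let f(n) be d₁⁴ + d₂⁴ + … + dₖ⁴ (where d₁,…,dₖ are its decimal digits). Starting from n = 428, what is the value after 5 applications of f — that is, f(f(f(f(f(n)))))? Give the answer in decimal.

428 → 4⁴ + 2⁴ + 8⁴ = 256 + 16 + 4096 = 4368
4368 → 4⁴ + 3⁴ + 6⁴ + 8⁴ = 256 + 81 + 1296 + 4096 = 5729
5729 → 5⁴ + 7⁴ + 2⁴ + 9⁴ = 625 + 2401 + 16 + 6561 = 9603
9603 → 9⁴ + 6⁴ + 0⁴ + 3⁴ = 6561 + 1296 + 0 + 81 = 7938
7938 → 7⁴ + 9⁴ + 3⁴ + 8⁴ = 2401 + 6561 + 81 + 4096 = 13139

13139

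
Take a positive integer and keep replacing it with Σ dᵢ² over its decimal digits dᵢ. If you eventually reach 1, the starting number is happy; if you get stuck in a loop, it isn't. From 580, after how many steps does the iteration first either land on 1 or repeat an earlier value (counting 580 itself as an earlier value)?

9

580 → 5² + 8² + 0² = 89
89 → 8² + 9² = 145
145 → 1² + 4² + 5² = 42
42 → 4² + 2² = 20
20 → 2² + 0² = 4
4 → 4² = 16
16 → 1² + 6² = 37
37 → 3² + 7² = 58
58 → 5² + 8² = 89  — 89 repeats.
That took 9 steps.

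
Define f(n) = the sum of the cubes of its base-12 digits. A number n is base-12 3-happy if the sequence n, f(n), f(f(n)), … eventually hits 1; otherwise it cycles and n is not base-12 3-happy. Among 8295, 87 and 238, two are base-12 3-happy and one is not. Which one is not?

238

8295: 8295 → 1163 → 1843 → 1073 → 593 → 190 → 1028 → 856 → 1520 → 1728 → 1  — reaches 1 (base-12 3-happy)
87: 87 → 370 → 1224 → 728 → 637 → 190 → 1028 → 856 → 1520 → 1728 → 1  — reaches 1 (base-12 3-happy)
238: 238 → 1344 → 793 → 342 → 288 → 8 → 512 → 755 → 1464 → 1008 → 343 → 415 → 1351 → 1136 → 1855 → 1344  — repeats 1344 (not base-12 3-happy)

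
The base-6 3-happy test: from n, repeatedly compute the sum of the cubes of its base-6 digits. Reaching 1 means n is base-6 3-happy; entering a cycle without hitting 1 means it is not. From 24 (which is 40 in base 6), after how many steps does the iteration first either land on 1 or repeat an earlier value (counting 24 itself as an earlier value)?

5

24 = (4,0)_6 → 4³ + 0³ = 64
64 = (1,4,4)_6 → 1³ + 4³ + 4³ = 129
129 = (3,3,3)_6 → 3³ + 3³ + 3³ = 81
81 = (2,1,3)_6 → 2³ + 1³ + 3³ = 36
36 = (1,0,0)_6 → 1³ + 0³ + 0³ = 1  — reached 1.
That took 5 steps.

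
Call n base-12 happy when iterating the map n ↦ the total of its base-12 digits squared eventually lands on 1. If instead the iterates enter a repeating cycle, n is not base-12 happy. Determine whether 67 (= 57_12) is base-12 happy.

67 = (5,7)_12 → 5² + 7² = 25 + 49 = 74
74 = (6,2)_12 → 6² + 2² = 36 + 4 = 40
40 = (3,4)_12 → 3² + 4² = 9 + 16 = 25
25 = (2,1)_12 → 2² + 1² = 4 + 1 = 5
5 = (5)_12 → 5² = 25  — 25 already seen; the sequence cycles without reaching 1.

not base-12 happy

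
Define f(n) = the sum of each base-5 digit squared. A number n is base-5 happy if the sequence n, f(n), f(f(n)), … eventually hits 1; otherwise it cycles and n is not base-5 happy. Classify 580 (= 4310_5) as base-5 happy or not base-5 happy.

not base-5 happy

580 = (4,3,1,0)_5 → 4² + 3² + 1² + 0² = 16 + 9 + 1 + 0 = 26
26 = (1,0,1)_5 → 1² + 0² + 1² = 1 + 0 + 1 = 2
2 = (2)_5 → 2² = 4
4 = (4)_5 → 4² = 16
16 = (3,1)_5 → 3² + 1² = 9 + 1 = 10
10 = (2,0)_5 → 2² + 0² = 4 + 0 = 4  — 4 already seen; the sequence cycles without reaching 1.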